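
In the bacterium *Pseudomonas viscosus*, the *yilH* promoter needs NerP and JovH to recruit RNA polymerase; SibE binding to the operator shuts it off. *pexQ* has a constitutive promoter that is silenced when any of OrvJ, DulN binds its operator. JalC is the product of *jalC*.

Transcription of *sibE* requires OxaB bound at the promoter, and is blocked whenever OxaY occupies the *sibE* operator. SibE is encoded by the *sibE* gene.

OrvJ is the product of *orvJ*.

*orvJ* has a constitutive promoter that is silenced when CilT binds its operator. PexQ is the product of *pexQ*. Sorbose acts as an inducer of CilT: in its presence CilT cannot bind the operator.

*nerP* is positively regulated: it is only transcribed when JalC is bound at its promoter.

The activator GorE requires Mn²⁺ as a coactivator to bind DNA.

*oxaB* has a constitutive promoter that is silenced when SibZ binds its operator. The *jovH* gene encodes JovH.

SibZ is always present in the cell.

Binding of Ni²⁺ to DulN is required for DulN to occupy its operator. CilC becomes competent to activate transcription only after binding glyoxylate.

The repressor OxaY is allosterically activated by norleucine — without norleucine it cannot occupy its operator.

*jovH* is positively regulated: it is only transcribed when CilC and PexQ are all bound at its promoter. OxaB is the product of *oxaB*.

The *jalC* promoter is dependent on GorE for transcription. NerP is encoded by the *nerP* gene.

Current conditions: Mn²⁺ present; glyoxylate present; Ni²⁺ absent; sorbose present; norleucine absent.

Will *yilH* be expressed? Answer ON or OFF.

Norleucine is absent, so OxaY is inactive.
SibZ is produced constitutively and is active.
With repressor SibZ bound, *oxaB* is not transcribed.
So OxaB is not produced.
Required activator OxaB is absent, so *sibE* is not transcribed.
So SibE is not produced.
Mn²⁺ is present, so GorE is active.
No repressor is bound and GorE is active, so *jalC* is transcribed.
So JalC is produced and active.
No repressor is bound and JalC is active, so *nerP* is transcribed.
So NerP is produced and active.
Glyoxylate is present, so CilC is active.
Sorbose is present, so CilT is inactive.
With no repressor bound, *orvJ* is transcribed.
So OrvJ is produced and active.
Ni²⁺ is absent, so DulN is inactive.
With repressor OrvJ bound, *pexQ* is not transcribed.
So PexQ is not produced.
Required activator PexQ is absent, so *jovH* is not transcribed.
So JovH is not produced.
Required activator JovH is absent, so *yilH* is not transcribed.

OFF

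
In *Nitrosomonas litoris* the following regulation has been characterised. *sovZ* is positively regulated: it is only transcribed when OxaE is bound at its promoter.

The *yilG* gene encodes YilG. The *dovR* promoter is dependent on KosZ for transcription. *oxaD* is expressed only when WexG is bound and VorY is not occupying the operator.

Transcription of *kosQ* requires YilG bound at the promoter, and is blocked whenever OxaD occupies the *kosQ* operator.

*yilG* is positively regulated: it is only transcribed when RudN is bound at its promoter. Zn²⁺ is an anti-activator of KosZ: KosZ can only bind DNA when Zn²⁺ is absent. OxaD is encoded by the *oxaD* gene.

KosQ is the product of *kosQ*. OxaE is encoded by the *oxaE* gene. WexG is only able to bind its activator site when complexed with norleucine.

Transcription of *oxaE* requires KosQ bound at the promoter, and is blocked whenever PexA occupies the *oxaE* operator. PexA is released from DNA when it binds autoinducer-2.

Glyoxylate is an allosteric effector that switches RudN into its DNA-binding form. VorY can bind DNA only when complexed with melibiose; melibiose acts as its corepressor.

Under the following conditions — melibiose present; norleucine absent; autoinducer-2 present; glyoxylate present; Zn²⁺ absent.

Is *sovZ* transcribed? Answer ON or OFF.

Norleucine is absent, so WexG is inactive.
Melibiose is present, so VorY is active.
With repressor VorY bound, *oxaD* is not transcribed.
So OxaD is not produced.
Glyoxylate is present, so RudN is active.
No repressor is bound and RudN is active, so *yilG* is transcribed.
So YilG is produced and active.
No repressor is bound and YilG is active, so *kosQ* is transcribed.
So KosQ is produced and active.
Autoinducer-2 is present, so PexA is inactive.
No repressor is bound and KosQ is active, so *oxaE* is transcribed.
So OxaE is produced and active.
No repressor is bound and OxaE is active, so *sovZ* is transcribed.

ON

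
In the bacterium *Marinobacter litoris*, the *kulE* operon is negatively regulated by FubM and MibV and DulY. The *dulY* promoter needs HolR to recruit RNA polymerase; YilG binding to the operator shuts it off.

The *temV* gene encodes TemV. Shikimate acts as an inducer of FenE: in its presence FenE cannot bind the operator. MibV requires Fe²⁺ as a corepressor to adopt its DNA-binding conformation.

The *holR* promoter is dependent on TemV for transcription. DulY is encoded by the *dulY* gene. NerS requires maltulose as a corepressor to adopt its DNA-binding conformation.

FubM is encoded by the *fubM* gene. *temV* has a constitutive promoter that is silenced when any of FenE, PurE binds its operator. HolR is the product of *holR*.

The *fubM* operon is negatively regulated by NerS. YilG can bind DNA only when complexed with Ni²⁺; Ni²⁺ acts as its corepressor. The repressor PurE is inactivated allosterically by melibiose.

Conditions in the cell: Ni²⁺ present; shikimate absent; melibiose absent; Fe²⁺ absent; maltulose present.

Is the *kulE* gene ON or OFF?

ON

Maltulose is present, so NerS is active.
With repressor NerS bound, *fubM* is not transcribed.
So FubM is not produced.
Fe²⁺ is absent, so MibV is inactive.
Shikimate is absent, so FenE is active.
Melibiose is absent, so PurE is active.
With repressor FenE bound, *temV* is not transcribed.
So TemV is not produced.
Required activator TemV is absent, so *holR* is not transcribed.
So HolR is not produced.
Ni²⁺ is present, so YilG is active.
With repressor YilG bound, *dulY* is not transcribed.
So DulY is not produced.
With no repressor bound, *kulE* is transcribed.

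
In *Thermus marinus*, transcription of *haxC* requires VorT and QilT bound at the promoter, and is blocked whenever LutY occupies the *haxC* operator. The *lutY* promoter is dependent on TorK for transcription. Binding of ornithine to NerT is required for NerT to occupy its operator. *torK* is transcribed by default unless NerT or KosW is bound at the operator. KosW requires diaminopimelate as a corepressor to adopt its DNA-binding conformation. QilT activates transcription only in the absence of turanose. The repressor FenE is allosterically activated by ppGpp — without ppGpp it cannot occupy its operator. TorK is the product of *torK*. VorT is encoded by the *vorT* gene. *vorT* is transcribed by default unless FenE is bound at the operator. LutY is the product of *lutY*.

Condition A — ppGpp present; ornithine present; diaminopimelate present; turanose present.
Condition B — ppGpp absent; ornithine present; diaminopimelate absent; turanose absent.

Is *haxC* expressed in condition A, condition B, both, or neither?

Condition A:
ppGpp is present, so FenE is active.
With repressor FenE bound, *vorT* is not transcribed.
So VorT is not produced.
Ornithine is present, so NerT is active.
Diaminopimelate is present, so KosW is active.
With repressor NerT bound, *torK* is not transcribed.
So TorK is not produced.
Required activator TorK is absent, so *lutY* is not transcribed.
So LutY is not produced.
Turanose is present, so QilT is inactive.
Required activator VorT is absent, so *haxC* is not transcribed.
→ *haxC* is OFF in A.
Condition B:
ppGpp is absent, so FenE is inactive.
With no repressor bound, *vorT* is transcribed.
So VorT is produced and active.
Ornithine is present, so NerT is active.
Diaminopimelate is absent, so KosW is inactive.
With repressor NerT bound, *torK* is not transcribed.
So TorK is not produced.
Required activator TorK is absent, so *lutY* is not transcribed.
So LutY is not produced.
Turanose is absent, so QilT is active.
No repressor is bound and VorT and QilT are active, so *haxC* is transcribed.
→ *haxC* is ON in B.

B only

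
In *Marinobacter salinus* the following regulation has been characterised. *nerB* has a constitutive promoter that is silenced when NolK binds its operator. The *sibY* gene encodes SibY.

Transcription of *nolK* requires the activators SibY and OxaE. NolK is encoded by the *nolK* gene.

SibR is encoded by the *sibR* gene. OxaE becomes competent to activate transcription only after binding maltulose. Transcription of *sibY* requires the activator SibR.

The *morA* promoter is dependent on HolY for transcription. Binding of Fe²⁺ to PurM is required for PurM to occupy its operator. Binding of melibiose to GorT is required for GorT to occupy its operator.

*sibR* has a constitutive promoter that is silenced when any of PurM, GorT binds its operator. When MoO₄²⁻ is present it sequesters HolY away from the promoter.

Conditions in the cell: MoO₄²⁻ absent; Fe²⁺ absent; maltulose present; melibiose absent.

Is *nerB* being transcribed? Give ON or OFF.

Fe²⁺ is absent, so PurM is inactive.
Melibiose is absent, so GorT is inactive.
With no repressor bound, *sibR* is transcribed.
So SibR is produced and active.
No repressor is bound and SibR is active, so *sibY* is transcribed.
So SibY is produced and active.
Maltulose is present, so OxaE is active.
No repressor is bound and SibY and OxaE are active, so *nolK* is transcribed.
So NolK is produced and active.
With repressor NolK bound, *nerB* is not transcribed.

OFF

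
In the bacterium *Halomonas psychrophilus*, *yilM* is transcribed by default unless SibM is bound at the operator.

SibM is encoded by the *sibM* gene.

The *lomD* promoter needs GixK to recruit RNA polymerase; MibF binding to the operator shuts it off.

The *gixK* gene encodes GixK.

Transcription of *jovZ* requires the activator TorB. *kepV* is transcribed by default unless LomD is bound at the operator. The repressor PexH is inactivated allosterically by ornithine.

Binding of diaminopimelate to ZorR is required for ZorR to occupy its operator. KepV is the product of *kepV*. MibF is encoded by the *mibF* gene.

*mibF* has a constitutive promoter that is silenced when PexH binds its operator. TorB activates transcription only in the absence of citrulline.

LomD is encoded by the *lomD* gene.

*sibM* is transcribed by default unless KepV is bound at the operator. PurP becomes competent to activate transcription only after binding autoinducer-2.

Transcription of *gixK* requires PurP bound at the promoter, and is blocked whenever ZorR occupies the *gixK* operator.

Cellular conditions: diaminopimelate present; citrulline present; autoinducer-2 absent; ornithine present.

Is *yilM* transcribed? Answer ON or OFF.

Diaminopimelate is present, so ZorR is active.
Autoinducer-2 is absent, so PurP is inactive.
With repressor ZorR bound, *gixK* is not transcribed.
So GixK is not produced.
Ornithine is present, so PexH is inactive.
With no repressor bound, *mibF* is transcribed.
So MibF is produced and active.
With repressor MibF bound, *lomD* is not transcribed.
So LomD is not produced.
With no repressor bound, *kepV* is transcribed.
So KepV is produced and active.
With repressor KepV bound, *sibM* is not transcribed.
So SibM is not produced.
With no repressor bound, *yilM* is transcribed.

ON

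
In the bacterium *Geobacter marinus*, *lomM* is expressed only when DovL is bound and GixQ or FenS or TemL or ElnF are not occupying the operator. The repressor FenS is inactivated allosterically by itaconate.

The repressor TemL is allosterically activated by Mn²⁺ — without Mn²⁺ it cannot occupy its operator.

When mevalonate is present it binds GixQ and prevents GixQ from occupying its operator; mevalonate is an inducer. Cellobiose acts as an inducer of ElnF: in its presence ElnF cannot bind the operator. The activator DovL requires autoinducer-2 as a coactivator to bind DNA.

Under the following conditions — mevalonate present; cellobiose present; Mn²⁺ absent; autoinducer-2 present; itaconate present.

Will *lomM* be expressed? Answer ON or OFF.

ON

Mevalonate is present, so GixQ is inactive.
Itaconate is present, so FenS is inactive.
Autoinducer-2 is present, so DovL is active.
Mn²⁺ is absent, so TemL is inactive.
Cellobiose is present, so ElnF is inactive.
No repressor is bound and DovL is active, so *lomM* is transcribed.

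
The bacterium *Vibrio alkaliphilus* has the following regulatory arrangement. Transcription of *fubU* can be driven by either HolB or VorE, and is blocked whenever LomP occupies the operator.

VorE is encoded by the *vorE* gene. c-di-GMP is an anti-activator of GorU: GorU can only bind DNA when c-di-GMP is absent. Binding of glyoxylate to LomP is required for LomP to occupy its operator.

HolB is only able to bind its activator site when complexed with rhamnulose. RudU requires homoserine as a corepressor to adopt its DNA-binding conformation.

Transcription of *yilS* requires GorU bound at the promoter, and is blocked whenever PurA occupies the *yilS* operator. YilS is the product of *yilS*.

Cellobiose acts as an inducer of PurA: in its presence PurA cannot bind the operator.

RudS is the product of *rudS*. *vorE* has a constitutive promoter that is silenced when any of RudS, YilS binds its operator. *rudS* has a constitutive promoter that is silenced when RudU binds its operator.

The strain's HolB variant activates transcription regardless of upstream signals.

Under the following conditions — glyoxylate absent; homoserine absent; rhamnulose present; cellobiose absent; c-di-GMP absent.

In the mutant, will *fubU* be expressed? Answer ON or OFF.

ON

HolB is constitutively active in this strain.
Homoserine is absent, so RudU is inactive.
With no repressor bound, *rudS* is transcribed.
So RudS is produced and active.
c-di-GMP is absent, so GorU is active.
Cellobiose is absent, so PurA is active.
With repressor PurA bound, *yilS* is not transcribed.
So YilS is not produced.
With repressor RudS bound, *vorE* is not transcribed.
So VorE is not produced.
Glyoxylate is absent, so LomP is inactive.
Activator HolB is present, so *fubU* is transcribed.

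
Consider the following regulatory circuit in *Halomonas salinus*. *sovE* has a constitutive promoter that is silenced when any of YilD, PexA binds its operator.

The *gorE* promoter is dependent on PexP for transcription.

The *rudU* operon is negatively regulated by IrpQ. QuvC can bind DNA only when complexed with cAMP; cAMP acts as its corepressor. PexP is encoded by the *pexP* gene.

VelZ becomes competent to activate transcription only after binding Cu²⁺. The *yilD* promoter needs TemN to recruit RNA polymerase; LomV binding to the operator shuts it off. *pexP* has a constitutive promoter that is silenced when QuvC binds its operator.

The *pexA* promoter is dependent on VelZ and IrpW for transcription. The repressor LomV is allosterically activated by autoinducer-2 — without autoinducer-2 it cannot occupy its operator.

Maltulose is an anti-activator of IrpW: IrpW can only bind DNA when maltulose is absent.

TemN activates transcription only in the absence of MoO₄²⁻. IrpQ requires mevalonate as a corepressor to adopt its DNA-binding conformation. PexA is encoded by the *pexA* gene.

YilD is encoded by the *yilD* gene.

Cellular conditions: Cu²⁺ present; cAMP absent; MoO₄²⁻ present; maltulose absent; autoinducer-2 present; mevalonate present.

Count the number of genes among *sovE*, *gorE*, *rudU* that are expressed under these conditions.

1

Autoinducer-2 is present, so LomV is active.
MoO₄²⁻ is present, so TemN is inactive.
With repressor LomV bound, *yilD* is not transcribed.
So YilD is not produced.
Cu²⁺ is present, so VelZ is active.
Maltulose is absent, so IrpW is active.
No repressor is bound and VelZ and IrpW are active, so *pexA* is transcribed.
So PexA is produced and active.
With repressor PexA bound, *sovE* is not transcribed.
→ *sovE* is OFF.
cAMP is absent, so QuvC is inactive.
With no repressor bound, *pexP* is transcribed.
So PexP is produced and active.
No repressor is bound and PexP is active, so *gorE* is transcribed.
→ *gorE* is ON.
Mevalonate is present, so IrpQ is active.
With repressor IrpQ bound, *rudU* is not transcribed.
→ *rudU* is OFF.
1 of the 3 genes is transcribed.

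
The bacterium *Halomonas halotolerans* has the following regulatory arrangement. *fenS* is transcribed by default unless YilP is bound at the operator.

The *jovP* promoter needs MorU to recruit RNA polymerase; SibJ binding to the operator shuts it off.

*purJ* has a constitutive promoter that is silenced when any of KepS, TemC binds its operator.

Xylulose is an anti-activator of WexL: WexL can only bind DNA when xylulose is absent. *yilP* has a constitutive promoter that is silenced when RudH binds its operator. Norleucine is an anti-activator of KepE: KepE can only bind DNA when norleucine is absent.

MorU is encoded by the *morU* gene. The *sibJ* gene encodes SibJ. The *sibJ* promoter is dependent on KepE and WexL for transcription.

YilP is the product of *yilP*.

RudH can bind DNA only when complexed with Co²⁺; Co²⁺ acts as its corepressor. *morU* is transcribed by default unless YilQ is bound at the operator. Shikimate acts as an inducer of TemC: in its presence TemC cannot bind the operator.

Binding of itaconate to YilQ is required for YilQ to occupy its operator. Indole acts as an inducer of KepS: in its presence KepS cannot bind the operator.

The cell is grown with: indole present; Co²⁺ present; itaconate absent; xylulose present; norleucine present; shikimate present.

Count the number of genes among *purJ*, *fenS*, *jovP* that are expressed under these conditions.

3

Indole is present, so KepS is inactive.
Shikimate is present, so TemC is inactive.
With no repressor bound, *purJ* is transcribed.
→ *purJ* is ON.
Co²⁺ is present, so RudH is active.
With repressor RudH bound, *yilP* is not transcribed.
So YilP is not produced.
With no repressor bound, *fenS* is transcribed.
→ *fenS* is ON.
Norleucine is present, so KepE is inactive.
Xylulose is present, so WexL is inactive.
Required activator KepE is absent, so *sibJ* is not transcribed.
So SibJ is not produced.
Itaconate is absent, so YilQ is inactive.
With no repressor bound, *morU* is transcribed.
So MorU is produced and active.
No repressor is bound and MorU is active, so *jovP* is transcribed.
→ *jovP* is ON.
3 of the 3 genes are transcribed.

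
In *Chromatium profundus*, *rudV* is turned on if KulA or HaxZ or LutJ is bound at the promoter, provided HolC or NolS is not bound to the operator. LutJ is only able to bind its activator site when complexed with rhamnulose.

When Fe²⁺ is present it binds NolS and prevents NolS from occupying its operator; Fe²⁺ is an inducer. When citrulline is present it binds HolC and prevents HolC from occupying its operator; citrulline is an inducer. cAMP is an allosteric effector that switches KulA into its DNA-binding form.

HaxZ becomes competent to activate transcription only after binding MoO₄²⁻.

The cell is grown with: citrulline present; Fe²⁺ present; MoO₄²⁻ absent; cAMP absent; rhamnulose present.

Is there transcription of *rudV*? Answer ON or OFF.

ON

cAMP is absent, so KulA is inactive.
MoO₄²⁻ is absent, so HaxZ is inactive.
Rhamnulose is present, so LutJ is active.
Citrulline is present, so HolC is inactive.
Fe²⁺ is present, so NolS is inactive.
Activator LutJ is present, so *rudV* is transcribed.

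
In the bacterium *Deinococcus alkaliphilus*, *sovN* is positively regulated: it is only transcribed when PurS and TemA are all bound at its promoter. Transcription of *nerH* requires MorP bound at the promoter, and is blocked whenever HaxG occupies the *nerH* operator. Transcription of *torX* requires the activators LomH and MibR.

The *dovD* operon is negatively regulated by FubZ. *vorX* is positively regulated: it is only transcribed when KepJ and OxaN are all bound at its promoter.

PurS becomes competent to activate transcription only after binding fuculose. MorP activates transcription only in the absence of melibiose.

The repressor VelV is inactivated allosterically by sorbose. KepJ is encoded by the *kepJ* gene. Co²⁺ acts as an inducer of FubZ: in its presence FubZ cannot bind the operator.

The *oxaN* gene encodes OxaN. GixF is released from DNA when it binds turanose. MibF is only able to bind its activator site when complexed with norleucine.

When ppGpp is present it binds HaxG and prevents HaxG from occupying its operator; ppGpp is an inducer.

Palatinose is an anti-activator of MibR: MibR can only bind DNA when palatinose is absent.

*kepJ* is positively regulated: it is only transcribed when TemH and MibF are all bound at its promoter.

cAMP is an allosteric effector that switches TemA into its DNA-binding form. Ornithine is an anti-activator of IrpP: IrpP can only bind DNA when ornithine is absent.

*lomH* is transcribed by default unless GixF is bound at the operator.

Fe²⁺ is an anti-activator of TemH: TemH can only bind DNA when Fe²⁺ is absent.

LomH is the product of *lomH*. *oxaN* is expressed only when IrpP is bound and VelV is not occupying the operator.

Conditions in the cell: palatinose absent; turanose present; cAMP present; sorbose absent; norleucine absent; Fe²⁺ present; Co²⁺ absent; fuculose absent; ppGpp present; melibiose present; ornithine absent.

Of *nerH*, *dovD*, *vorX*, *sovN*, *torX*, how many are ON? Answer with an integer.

1

Melibiose is present, so MorP is inactive.
ppGpp is present, so HaxG is inactive.
Required activator MorP is absent, so *nerH* is not transcribed.
→ *nerH* is OFF.
Co²⁺ is absent, so FubZ is active.
With repressor FubZ bound, *dovD* is not transcribed.
→ *dovD* is OFF.
Fe²⁺ is present, so TemH is inactive.
Norleucine is absent, so MibF is inactive.
Required activator TemH is absent, so *kepJ* is not transcribed.
So KepJ is not produced.
Sorbose is absent, so VelV is active.
Ornithine is absent, so IrpP is active.
With repressor VelV bound, *oxaN* is not transcribed.
So OxaN is not produced.
Required activator KepJ is absent, so *vorX* is not transcribed.
→ *vorX* is OFF.
Fuculose is absent, so PurS is inactive.
cAMP is present, so TemA is active.
Required activator PurS is absent, so *sovN* is not transcribed.
→ *sovN* is OFF.
Turanose is present, so GixF is inactive.
With no repressor bound, *lomH* is transcribed.
So LomH is produced and active.
Palatinose is absent, so MibR is active.
No repressor is bound and LomH and MibR are active, so *torX* is transcribed.
→ *torX* is ON.
1 of the 5 genes is transcribed.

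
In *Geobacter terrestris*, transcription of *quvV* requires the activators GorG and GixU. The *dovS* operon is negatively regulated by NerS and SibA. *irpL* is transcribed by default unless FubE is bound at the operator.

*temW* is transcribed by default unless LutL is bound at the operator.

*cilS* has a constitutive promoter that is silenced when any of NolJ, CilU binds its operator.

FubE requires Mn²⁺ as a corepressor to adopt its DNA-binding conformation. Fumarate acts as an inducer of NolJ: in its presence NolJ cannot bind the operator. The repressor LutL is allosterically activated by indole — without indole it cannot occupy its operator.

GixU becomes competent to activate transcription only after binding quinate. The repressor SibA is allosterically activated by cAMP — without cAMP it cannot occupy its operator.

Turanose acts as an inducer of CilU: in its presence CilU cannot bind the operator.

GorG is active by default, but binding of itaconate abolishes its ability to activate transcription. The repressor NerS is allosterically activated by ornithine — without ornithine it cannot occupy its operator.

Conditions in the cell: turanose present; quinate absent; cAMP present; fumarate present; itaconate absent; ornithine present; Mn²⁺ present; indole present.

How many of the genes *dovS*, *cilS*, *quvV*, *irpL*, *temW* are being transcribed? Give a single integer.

1

Ornithine is present, so NerS is active.
cAMP is present, so SibA is active.
With repressor NerS bound, *dovS* is not transcribed.
→ *dovS* is OFF.
Fumarate is present, so NolJ is inactive.
Turanose is present, so CilU is inactive.
With no repressor bound, *cilS* is transcribed.
→ *cilS* is ON.
Itaconate is absent, so GorG is active.
Quinate is absent, so GixU is inactive.
Required activator GixU is absent, so *quvV* is not transcribed.
→ *quvV* is OFF.
Mn²⁺ is present, so FubE is active.
With repressor FubE bound, *irpL* is not transcribed.
→ *irpL* is OFF.
Indole is present, so LutL is active.
With repressor LutL bound, *temW* is not transcribed.
→ *temW* is OFF.
1 of the 5 genes is transcribed.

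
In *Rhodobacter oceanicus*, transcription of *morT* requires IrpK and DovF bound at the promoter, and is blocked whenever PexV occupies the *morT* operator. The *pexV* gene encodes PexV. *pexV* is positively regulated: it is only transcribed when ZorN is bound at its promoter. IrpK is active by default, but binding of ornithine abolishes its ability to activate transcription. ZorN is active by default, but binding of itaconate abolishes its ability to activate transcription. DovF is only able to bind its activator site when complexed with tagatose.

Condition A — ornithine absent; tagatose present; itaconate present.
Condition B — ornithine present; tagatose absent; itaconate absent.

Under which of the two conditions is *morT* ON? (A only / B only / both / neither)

Condition A:
Ornithine is absent, so IrpK is active.
Tagatose is present, so DovF is active.
Itaconate is present, so ZorN is inactive.
Required activator ZorN is absent, so *pexV* is not transcribed.
So PexV is not produced.
No repressor is bound and IrpK and DovF are active, so *morT* is transcribed.
→ *morT* is ON in A.
Condition B:
Ornithine is present, so IrpK is inactive.
Tagatose is absent, so DovF is inactive.
Itaconate is absent, so ZorN is active.
No repressor is bound and ZorN is active, so *pexV* is transcribed.
So PexV is produced and active.
With repressor PexV bound, *morT* is not transcribed.
→ *morT* is OFF in B.

A only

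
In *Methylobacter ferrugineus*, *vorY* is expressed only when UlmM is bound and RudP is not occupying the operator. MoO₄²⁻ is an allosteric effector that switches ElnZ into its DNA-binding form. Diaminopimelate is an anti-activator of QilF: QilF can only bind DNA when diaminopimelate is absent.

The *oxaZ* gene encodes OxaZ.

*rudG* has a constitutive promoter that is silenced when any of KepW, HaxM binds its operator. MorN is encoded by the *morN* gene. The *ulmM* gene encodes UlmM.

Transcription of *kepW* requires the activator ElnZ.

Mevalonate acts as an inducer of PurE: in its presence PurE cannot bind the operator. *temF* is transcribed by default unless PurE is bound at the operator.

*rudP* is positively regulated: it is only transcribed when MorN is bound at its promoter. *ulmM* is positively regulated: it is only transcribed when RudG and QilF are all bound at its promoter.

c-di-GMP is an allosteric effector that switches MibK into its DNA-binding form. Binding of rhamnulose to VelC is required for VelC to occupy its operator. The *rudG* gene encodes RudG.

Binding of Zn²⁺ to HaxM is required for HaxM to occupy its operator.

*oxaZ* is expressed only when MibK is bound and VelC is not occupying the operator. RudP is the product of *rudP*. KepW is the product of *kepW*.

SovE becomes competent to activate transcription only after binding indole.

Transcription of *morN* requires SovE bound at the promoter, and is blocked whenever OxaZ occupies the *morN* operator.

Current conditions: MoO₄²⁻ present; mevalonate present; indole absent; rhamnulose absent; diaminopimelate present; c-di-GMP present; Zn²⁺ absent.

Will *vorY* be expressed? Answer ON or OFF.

OFF

MoO₄²⁻ is present, so ElnZ is active.
No repressor is bound and ElnZ is active, so *kepW* is transcribed.
So KepW is produced and active.
Zn²⁺ is absent, so HaxM is inactive.
With repressor KepW bound, *rudG* is not transcribed.
So RudG is not produced.
Diaminopimelate is present, so QilF is inactive.
Required activator RudG is absent, so *ulmM* is not transcribed.
So UlmM is not produced.
Indole is absent, so SovE is inactive.
Rhamnulose is absent, so VelC is inactive.
c-di-GMP is present, so MibK is active.
No repressor is bound and MibK is active, so *oxaZ* is transcribed.
So OxaZ is produced and active.
With repressor OxaZ bound, *morN* is not transcribed.
So MorN is not produced.
Required activator MorN is absent, so *rudP* is not transcribed.
So RudP is not produced.
Required activator UlmM is absent, so *vorY* is not transcribed.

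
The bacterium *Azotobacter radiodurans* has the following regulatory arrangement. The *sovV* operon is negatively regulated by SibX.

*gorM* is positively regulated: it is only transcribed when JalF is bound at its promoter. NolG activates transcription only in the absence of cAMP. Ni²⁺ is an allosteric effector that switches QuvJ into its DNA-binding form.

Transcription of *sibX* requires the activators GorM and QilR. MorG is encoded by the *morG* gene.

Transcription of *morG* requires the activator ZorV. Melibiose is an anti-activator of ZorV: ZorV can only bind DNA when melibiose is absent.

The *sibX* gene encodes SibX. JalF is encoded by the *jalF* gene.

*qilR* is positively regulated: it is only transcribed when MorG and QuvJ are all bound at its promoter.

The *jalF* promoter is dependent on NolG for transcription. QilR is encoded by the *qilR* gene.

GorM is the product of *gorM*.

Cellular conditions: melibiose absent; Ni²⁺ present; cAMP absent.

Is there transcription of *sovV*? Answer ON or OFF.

OFF

cAMP is absent, so NolG is active.
No repressor is bound and NolG is active, so *jalF* is transcribed.
So JalF is produced and active.
No repressor is bound and JalF is active, so *gorM* is transcribed.
So GorM is produced and active.
Melibiose is absent, so ZorV is active.
No repressor is bound and ZorV is active, so *morG* is transcribed.
So MorG is produced and active.
Ni²⁺ is present, so QuvJ is active.
No repressor is bound and MorG and QuvJ are active, so *qilR* is transcribed.
So QilR is produced and active.
No repressor is bound and GorM and QilR are active, so *sibX* is transcribed.
So SibX is produced and active.
With repressor SibX bound, *sovV* is not transcribed.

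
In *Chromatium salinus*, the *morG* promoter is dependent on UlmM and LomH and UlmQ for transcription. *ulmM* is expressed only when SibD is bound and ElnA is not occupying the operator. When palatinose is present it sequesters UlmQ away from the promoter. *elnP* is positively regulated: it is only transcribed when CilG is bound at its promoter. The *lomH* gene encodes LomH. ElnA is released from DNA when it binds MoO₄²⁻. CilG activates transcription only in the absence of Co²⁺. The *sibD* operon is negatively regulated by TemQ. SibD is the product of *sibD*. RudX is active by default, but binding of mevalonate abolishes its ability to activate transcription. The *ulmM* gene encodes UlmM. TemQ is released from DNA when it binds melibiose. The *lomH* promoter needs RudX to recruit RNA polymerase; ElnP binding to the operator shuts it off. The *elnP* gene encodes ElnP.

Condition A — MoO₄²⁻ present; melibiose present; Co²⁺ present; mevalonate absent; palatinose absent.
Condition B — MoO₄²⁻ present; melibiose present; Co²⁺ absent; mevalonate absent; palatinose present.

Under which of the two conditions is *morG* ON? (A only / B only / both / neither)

A only

Condition A:
MoO₄²⁻ is present, so ElnA is inactive.
Melibiose is present, so TemQ is inactive.
With no repressor bound, *sibD* is transcribed.
So SibD is produced and active.
No repressor is bound and SibD is active, so *ulmM* is transcribed.
So UlmM is produced and active.
Co²⁺ is present, so CilG is inactive.
Required activator CilG is absent, so *elnP* is not transcribed.
So ElnP is not produced.
Mevalonate is absent, so RudX is active.
No repressor is bound and RudX is active, so *lomH* is transcribed.
So LomH is produced and active.
Palatinose is absent, so UlmQ is active.
No repressor is bound and UlmM and LomH and UlmQ are active, so *morG* is transcribed.
→ *morG* is ON in A.
Condition B:
MoO₄²⁻ is present, so ElnA is inactive.
Melibiose is present, so TemQ is inactive.
With no repressor bound, *sibD* is transcribed.
So SibD is produced and active.
No repressor is bound and SibD is active, so *ulmM* is transcribed.
So UlmM is produced and active.
Co²⁺ is absent, so CilG is active.
No repressor is bound and CilG is active, so *elnP* is transcribed.
So ElnP is produced and active.
Mevalonate is absent, so RudX is active.
With repressor ElnP bound, *lomH* is not transcribed.
So LomH is not produced.
Palatinose is present, so UlmQ is inactive.
Required activator LomH is absent, so *morG* is not transcribed.
→ *morG* is OFF in B.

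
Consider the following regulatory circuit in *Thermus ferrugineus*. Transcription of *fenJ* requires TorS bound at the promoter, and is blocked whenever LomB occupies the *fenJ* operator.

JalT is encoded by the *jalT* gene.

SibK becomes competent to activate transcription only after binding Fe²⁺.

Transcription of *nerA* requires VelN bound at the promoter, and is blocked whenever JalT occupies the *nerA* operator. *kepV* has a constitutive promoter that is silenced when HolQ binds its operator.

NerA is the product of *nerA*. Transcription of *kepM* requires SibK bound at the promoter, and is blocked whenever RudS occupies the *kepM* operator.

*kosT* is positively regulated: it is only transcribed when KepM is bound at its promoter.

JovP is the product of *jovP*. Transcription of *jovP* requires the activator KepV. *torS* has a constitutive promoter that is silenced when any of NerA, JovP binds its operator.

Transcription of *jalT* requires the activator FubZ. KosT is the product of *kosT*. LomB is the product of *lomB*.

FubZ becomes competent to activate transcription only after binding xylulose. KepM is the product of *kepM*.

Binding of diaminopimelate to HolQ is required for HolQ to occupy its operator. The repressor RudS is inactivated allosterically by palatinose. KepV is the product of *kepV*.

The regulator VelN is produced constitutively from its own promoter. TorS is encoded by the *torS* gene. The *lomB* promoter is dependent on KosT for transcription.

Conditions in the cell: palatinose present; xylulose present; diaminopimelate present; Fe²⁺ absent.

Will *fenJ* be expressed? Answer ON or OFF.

Palatinose is present, so RudS is inactive.
Fe²⁺ is absent, so SibK is inactive.
Required activator SibK is absent, so *kepM* is not transcribed.
So KepM is not produced.
Required activator KepM is absent, so *kosT* is not transcribed.
So KosT is not produced.
Required activator KosT is absent, so *lomB* is not transcribed.
So LomB is not produced.
Xylulose is present, so FubZ is active.
No repressor is bound and FubZ is active, so *jalT* is transcribed.
So JalT is produced and active.
VelN is produced constitutively and is active.
With repressor JalT bound, *nerA* is not transcribed.
So NerA is not produced.
Diaminopimelate is present, so HolQ is active.
With repressor HolQ bound, *kepV* is not transcribed.
So KepV is not produced.
Required activator KepV is absent, so *jovP* is not transcribed.
So JovP is not produced.
With no repressor bound, *torS* is transcribed.
So TorS is produced and active.
No repressor is bound and TorS is active, so *fenJ* is transcribed.

ON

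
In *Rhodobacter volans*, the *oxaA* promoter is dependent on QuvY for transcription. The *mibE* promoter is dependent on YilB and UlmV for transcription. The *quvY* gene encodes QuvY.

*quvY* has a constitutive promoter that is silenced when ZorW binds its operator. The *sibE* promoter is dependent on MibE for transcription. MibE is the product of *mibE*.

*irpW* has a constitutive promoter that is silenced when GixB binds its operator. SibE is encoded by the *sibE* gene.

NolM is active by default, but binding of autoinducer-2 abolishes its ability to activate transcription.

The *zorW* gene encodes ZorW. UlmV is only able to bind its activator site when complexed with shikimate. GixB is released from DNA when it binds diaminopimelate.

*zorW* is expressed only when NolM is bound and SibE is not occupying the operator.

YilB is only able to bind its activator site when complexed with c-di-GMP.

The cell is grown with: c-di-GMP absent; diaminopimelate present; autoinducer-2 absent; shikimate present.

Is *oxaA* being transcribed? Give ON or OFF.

OFF

c-di-GMP is absent, so YilB is inactive.
Shikimate is present, so UlmV is active.
Required activator YilB is absent, so *mibE* is not transcribed.
So MibE is not produced.
Required activator MibE is absent, so *sibE* is not transcribed.
So SibE is not produced.
Autoinducer-2 is absent, so NolM is active.
No repressor is bound and NolM is active, so *zorW* is transcribed.
So ZorW is produced and active.
With repressor ZorW bound, *quvY* is not transcribed.
So QuvY is not produced.
Required activator QuvY is absent, so *oxaA* is not transcribed.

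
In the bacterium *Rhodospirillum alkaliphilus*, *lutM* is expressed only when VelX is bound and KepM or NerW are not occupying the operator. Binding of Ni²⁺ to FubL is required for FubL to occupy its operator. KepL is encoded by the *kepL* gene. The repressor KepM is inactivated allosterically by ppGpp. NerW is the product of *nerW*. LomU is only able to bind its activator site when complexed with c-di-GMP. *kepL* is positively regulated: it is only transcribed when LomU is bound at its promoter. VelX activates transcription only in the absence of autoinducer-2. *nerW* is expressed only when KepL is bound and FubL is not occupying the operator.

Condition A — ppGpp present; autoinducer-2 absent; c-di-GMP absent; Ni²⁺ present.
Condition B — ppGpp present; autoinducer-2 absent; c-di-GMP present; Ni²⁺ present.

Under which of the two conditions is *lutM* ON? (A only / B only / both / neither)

both

Condition A:
ppGpp is present, so KepM is inactive.
Autoinducer-2 is absent, so VelX is active.
c-di-GMP is absent, so LomU is inactive.
Required activator LomU is absent, so *kepL* is not transcribed.
So KepL is not produced.
Ni²⁺ is present, so FubL is active.
With repressor FubL bound, *nerW* is not transcribed.
So NerW is not produced.
No repressor is bound and VelX is active, so *lutM* is transcribed.
→ *lutM* is ON in A.
Condition B:
ppGpp is present, so KepM is inactive.
Autoinducer-2 is absent, so VelX is active.
c-di-GMP is present, so LomU is active.
No repressor is bound and LomU is active, so *kepL* is transcribed.
So KepL is produced and active.
Ni²⁺ is present, so FubL is active.
With repressor FubL bound, *nerW* is not transcribed.
So NerW is not produced.
No repressor is bound and VelX is active, so *lutM* is transcribed.
→ *lutM* is ON in B.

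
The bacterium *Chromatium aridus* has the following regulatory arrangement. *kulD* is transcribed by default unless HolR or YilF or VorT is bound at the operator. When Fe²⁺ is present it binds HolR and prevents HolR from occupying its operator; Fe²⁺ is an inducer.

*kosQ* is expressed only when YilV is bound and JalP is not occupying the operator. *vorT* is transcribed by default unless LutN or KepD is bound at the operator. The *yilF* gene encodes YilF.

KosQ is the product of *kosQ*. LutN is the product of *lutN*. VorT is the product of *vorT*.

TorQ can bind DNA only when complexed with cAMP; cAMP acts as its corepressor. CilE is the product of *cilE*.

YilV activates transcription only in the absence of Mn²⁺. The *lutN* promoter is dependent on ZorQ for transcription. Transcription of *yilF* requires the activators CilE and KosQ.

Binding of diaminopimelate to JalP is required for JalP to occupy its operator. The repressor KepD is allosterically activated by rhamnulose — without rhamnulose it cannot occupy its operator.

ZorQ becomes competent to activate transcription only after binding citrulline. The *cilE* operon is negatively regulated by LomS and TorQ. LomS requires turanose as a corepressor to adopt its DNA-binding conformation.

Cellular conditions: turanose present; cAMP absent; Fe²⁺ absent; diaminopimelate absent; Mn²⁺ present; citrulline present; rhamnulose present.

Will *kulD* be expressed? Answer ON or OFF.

Fe²⁺ is absent, so HolR is active.
Turanose is present, so LomS is active.
cAMP is absent, so TorQ is inactive.
With repressor LomS bound, *cilE* is not transcribed.
So CilE is not produced.
Diaminopimelate is absent, so JalP is inactive.
Mn²⁺ is present, so YilV is inactive.
Required activator YilV is absent, so *kosQ* is not transcribed.
So KosQ is not produced.
Required activator CilE is absent, so *yilF* is not transcribed.
So YilF is not produced.
Citrulline is present, so ZorQ is active.
No repressor is bound and ZorQ is active, so *lutN* is transcribed.
So LutN is produced and active.
Rhamnulose is present, so KepD is active.
With repressor LutN bound, *vorT* is not transcribed.
So VorT is not produced.
With repressor HolR bound, *kulD* is not transcribed.

OFF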